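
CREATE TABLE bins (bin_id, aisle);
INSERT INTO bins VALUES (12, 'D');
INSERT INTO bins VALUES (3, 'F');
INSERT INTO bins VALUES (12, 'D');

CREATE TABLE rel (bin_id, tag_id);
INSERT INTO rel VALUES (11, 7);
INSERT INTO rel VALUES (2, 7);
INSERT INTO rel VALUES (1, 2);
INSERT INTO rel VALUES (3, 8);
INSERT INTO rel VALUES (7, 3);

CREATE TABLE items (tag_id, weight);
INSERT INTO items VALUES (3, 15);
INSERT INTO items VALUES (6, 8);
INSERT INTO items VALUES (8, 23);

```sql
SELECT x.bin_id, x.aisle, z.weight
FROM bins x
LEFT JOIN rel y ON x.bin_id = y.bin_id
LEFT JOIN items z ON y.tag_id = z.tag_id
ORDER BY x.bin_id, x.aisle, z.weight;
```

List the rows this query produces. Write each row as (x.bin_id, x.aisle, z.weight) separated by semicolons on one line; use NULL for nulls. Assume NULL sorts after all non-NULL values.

Evaluate left to right. First `bins x LEFT JOIN rel y` on bin_id: 3 row(s).
Then LEFT JOIN `items z` on tag_id: each of those 3 rows is kept; rows whose y.tag_id has no match in z get NULL for z's columns.

(3, F, 23); (12, D, NULL); (12, D, NULL)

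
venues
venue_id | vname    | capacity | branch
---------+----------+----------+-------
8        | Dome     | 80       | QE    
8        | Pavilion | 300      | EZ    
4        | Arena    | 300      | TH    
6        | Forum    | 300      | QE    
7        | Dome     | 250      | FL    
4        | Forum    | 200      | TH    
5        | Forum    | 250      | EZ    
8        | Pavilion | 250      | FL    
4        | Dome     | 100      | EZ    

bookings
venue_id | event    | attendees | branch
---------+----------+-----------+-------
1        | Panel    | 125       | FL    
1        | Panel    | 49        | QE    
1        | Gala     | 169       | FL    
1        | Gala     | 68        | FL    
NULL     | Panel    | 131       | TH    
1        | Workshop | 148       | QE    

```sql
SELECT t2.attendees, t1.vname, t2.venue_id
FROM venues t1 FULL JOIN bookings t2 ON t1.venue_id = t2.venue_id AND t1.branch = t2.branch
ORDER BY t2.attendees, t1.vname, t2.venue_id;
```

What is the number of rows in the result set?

FULL OUTER JOIN keeps every row from both sides; unmatched rows get NULL for the other side's columns.
Matching on t1.venue_id = t2.venue_id AND t1.branch = t2.branch. A NULL in a compared column never satisfies the condition.
- t1 row (venue_id=8, branch=QE): no match → kept, t2 columns NULL.
- t1 row (venue_id=8, branch=EZ): no match → kept, t2 columns NULL.
- t1 row (venue_id=4, branch=TH): no match → kept, t2 columns NULL.
- t1 row (venue_id=6, branch=QE): no match → kept, t2 columns NULL.
- t1 row (venue_id=7, branch=FL): no match → kept, t2 columns NULL.
- t1 row (venue_id=4, branch=TH): no match → kept, t2 columns NULL.
- t1 row (venue_id=5, branch=EZ): no match → kept, t2 columns NULL.
- t1 row (venue_id=8, branch=FL): no match → kept, t2 columns NULL.
- t1 row (venue_id=4, branch=EZ): no match → kept, t2 columns NULL.
- 6 t2 row(s) had no t1 match → kept, t1 columns NULL.
Total: 0 matched + 15 padded = 15 rows.

15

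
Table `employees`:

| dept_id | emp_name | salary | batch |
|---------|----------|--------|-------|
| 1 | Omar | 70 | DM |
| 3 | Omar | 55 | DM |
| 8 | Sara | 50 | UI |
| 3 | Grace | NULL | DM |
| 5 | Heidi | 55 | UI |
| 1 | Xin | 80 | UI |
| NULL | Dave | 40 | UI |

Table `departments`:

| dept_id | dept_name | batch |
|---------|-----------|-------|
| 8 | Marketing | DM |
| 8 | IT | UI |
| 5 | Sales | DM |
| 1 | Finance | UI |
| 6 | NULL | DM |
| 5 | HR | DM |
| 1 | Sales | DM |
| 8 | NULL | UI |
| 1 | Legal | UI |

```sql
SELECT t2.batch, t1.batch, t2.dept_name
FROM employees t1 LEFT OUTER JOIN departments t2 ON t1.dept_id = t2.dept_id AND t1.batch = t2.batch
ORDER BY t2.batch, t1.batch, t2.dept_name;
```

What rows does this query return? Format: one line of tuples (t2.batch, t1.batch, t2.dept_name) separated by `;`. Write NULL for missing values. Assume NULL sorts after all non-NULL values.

(DM, DM, Sales); (UI, UI, Finance); (UI, UI, IT); (UI, UI, Legal); (UI, UI, NULL); (NULL, DM, NULL); (NULL, DM, NULL); (NULL, UI, NULL); (NULL, UI, NULL)

LEFT JOIN keeps every row from `employees`; unmatched rows get NULL for `departments`'s columns.
Matching on t1.dept_id = t2.dept_id AND t1.batch = t2.batch. A NULL in a compared column never satisfies the condition.
Matched pairs: 5; unmatched t1 rows kept: 4.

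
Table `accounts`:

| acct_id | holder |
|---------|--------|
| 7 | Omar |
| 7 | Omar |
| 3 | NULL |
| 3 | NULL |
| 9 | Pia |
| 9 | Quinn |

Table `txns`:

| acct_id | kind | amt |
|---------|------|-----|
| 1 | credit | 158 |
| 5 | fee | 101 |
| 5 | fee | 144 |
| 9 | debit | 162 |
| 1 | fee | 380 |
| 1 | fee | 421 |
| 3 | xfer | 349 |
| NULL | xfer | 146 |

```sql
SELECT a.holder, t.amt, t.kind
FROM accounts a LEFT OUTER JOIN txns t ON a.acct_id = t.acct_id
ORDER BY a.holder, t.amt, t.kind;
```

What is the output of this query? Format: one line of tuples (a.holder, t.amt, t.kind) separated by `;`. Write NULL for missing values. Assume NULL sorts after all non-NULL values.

(Omar, NULL, NULL); (Omar, NULL, NULL); (Pia, 162, debit); (Quinn, 162, debit); (NULL, 349, xfer); (NULL, 349, xfer)

LEFT JOIN keeps every row from `accounts`; unmatched rows get NULL for `txns`'s columns.
Matching on a.acct_id = t.acct_id. A NULL in a compared column never satisfies the condition.
Matched pairs: 4; unmatched a rows kept: 2.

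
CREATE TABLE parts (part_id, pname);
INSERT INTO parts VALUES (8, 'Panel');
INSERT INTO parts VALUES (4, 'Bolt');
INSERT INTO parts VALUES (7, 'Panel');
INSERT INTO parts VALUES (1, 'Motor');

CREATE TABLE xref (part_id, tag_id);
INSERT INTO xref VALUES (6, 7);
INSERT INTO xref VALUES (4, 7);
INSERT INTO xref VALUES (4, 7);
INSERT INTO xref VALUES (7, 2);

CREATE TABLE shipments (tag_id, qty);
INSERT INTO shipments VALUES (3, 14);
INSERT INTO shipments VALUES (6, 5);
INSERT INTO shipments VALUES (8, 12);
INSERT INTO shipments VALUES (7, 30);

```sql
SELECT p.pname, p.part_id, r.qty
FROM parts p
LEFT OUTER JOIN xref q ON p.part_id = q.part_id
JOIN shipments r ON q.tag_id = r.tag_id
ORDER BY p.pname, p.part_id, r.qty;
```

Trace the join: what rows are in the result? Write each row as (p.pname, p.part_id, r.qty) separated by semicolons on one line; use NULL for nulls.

Step 1 — p LEFT JOIN q on part_id → 5 row(s).
Then INNER JOIN `shipments r` on tag_id: keep only rows whose q.tag_id appears in r.

(Bolt, 4, 30); (Bolt, 4, 30)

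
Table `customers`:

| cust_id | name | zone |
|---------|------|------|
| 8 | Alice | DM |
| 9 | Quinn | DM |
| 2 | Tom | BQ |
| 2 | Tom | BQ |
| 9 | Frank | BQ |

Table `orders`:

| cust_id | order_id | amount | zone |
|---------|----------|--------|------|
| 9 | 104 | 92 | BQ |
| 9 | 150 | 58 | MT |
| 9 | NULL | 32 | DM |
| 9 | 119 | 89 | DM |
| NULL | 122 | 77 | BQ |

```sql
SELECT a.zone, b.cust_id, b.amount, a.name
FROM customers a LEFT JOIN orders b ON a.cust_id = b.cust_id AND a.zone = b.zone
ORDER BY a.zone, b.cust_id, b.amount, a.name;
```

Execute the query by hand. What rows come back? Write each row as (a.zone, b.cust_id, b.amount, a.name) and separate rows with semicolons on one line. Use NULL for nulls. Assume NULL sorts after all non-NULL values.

LEFT JOIN keeps every row from `customers`; unmatched rows get NULL for `orders`'s columns.
Matching on a.cust_id = b.cust_id AND a.zone = b.zone. A NULL in a compared column never satisfies the condition.
- a row (cust_id=8, zone=DM): no match → kept, b columns NULL.
- a row (cust_id=9, zone=DM): matches 2 b row(s) → 2 output row(s).
- a row (cust_id=2, zone=BQ): no match → kept, b columns NULL.
- a row (cust_id=2, zone=BQ): no match → kept, b columns NULL.
- a row (cust_id=9, zone=BQ): matches 1 b row(s) → 1 output row(s).
After projecting and ordering:
a.zone | b.cust_id | b.amount | a.name
BQ | 9 | 92 | Frank
BQ | NULL | NULL | Tom
BQ | NULL | NULL | Tom
DM | 9 | 32 | Quinn
DM | 9 | 89 | Quinn
DM | NULL | NULL | Alice

(BQ, 9, 92, Frank); (BQ, NULL, NULL, Tom); (BQ, NULL, NULL, Tom); (DM, 9, 32, Quinn); (DM, 9, 89, Quinn); (DM, NULL, NULL, Alice)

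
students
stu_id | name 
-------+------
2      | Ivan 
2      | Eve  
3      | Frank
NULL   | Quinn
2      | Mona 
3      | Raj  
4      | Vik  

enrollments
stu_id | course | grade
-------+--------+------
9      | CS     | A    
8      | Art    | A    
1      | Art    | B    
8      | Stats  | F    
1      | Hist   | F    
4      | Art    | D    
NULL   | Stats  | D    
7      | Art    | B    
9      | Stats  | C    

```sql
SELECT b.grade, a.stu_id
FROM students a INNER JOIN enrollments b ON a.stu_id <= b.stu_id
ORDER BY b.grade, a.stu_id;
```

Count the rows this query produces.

INNER JOIN keeps only pairs where the ON condition holds.
Matching on a.stu_id <= b.stu_id. A NULL in a compared column never satisfies the condition.
- a (stu_id=2) pairs with 6 row(s) of b.
- a (stu_id=2) pairs with 6 row(s) of b.
- a (stu_id=3) pairs with 6 row(s) of b.
- a (stu_id=NULL) has no partner → excluded.
- a (stu_id=2) pairs with 6 row(s) of b.
- a (stu_id=3) pairs with 6 row(s) of b.
- a (stu_id=4) pairs with 6 row(s) of b.
Total: 36 rows.

36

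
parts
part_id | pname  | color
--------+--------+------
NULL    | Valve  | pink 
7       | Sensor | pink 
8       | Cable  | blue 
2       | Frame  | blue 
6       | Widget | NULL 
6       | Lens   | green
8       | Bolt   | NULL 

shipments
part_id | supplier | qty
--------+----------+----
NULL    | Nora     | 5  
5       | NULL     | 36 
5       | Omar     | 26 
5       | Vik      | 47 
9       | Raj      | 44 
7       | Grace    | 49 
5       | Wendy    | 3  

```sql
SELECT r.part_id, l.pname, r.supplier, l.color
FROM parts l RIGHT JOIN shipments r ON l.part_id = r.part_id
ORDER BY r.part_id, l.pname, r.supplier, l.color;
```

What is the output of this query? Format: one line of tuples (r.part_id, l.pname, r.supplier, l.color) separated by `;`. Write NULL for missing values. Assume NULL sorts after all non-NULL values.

RIGHT JOIN keeps every row from `shipments`; unmatched rows get NULL for `parts`'s columns.
Matching on l.part_id = r.part_id. A NULL in a compared column never satisfies the condition.
- l row (part_id=NULL): no match.
- l row (part_id=7): matches 1 r row(s) → 1 output row(s).
- l row (part_id=8): no match.
- l row (part_id=2): no match.
- l row (part_id=6): no match.
- l row (part_id=6): no match.
- l row (part_id=8): no match.
- 6 r row(s) had no l match → kept, l columns NULL.
After projecting and ordering:
r.part_id | l.pname | r.supplier | l.color
5 | NULL | Omar | NULL
5 | NULL | Vik | NULL
5 | NULL | Wendy | NULL
5 | NULL | NULL | NULL
7 | Sensor | Grace | pink
9 | NULL | Raj | NULL
NULL | NULL | Nora | NULL

(5, NULL, Omar, NULL); (5, NULL, Vik, NULL); (5, NULL, Wendy, NULL); (5, NULL, NULL, NULL); (7, Sensor, Grace, pink); (9, NULL, Raj, NULL); (NULL, NULL, Nora, NULL)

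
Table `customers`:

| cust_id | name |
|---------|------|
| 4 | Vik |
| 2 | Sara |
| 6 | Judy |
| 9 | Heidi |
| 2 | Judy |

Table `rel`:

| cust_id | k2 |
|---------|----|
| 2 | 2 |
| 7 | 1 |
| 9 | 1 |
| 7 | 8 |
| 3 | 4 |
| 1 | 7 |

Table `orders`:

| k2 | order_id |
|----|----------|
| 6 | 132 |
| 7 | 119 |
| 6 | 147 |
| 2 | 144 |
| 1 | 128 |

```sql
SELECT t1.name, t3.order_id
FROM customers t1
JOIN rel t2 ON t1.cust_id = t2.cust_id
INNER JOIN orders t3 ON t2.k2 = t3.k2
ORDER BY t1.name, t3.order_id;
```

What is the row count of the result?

Evaluate left to right. First `customers t1 INNER JOIN rel t2` on cust_id: 3 row(s).
Then INNER JOIN `orders t3` on k2: keep only rows whose t2.k2 appears in t3.
Result: 3 row(s).

3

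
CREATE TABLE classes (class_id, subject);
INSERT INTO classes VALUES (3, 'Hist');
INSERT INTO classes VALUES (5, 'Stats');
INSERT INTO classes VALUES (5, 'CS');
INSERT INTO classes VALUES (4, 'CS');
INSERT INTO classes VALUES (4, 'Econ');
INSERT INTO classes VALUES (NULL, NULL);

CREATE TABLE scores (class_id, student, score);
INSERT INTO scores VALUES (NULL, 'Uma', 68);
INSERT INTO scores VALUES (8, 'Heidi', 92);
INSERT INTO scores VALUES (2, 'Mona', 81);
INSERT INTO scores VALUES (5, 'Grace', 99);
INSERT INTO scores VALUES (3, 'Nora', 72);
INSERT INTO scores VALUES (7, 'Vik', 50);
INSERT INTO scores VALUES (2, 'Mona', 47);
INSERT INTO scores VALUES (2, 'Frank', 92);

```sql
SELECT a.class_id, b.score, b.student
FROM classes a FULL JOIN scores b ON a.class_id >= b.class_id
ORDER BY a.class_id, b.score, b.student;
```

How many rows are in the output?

26

FULL OUTER JOIN keeps every row from both sides; unmatched rows get NULL for the other side's columns.
Matching on a.class_id >= b.class_id. A NULL in a compared column never satisfies the condition.
- a[0] class_id=3 → 4 match(es) in b → 4 row(s).
- a[1] class_id=5 → 5 match(es) in b → 5 row(s).
- a[2] class_id=5 → 5 match(es) in b → 5 row(s).
- a[3] class_id=4 → 4 match(es) in b → 4 row(s).
- a[4] class_id=4 → 4 match(es) in b → 4 row(s).
- a[5] class_id=NULL → no match; kept with NULLs on the b side.
- 3 row(s) from b found no a partner → padded with NULL.
Total: 22 matched + 4 padded = 26 rows.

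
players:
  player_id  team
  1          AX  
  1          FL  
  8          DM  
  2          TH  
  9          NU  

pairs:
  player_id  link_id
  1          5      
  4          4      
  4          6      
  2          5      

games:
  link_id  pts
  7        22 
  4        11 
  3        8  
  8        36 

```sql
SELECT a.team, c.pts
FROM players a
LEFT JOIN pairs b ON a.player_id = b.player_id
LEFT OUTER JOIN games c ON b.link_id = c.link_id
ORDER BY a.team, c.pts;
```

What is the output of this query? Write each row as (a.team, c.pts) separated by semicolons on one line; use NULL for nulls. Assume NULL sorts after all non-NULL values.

(AX, NULL); (DM, NULL); (FL, NULL); (NU, NULL); (TH, NULL)

Joins associate left-to-right: players LEFT JOIN pairs on player_id gives 5 intermediate row(s).
Then LEFT JOIN `games c` on link_id: each of those 5 rows is kept; rows whose b.link_id has no match in c get NULL for c's columns.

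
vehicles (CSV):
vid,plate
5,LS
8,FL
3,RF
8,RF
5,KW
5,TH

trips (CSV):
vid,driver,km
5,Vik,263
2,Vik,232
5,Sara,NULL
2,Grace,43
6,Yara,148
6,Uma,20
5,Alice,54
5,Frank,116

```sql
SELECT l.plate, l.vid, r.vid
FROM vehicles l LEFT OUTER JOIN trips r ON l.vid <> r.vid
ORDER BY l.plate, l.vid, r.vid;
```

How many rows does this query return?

LEFT JOIN keeps every row from `vehicles`; unmatched rows get NULL for `trips`'s columns.
Matching on l.vid <> r.vid.
- l row (vid=5): matches 4 r row(s) → 4 output row(s).
- l row (vid=8): matches 8 r row(s) → 8 output row(s).
- l row (vid=3): matches 8 r row(s) → 8 output row(s).
- l row (vid=8): matches 8 r row(s) → 8 output row(s).
- l row (vid=5): matches 4 r row(s) → 4 output row(s).
- l row (vid=5): matches 4 r row(s) → 4 output row(s).
Total: 36 rows.

36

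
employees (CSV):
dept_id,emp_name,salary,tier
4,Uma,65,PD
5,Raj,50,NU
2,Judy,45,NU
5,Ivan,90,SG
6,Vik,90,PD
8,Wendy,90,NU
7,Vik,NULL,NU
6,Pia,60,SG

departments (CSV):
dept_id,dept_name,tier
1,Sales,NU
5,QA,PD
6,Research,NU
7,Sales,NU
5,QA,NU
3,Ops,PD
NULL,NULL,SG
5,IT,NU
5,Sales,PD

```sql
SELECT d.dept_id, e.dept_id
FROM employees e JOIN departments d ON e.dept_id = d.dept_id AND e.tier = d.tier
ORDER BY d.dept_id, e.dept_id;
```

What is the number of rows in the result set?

3

INNER JOIN keeps only pairs where the ON condition holds.
Matching on e.dept_id = d.dept_id AND e.tier = d.tier. A NULL in a compared column never satisfies the condition.
- dept_id=4, tier=PD: no matching d row, dropped.
- dept_id=5, tier=NU: 2 matching d row(s), so 2 row(s) emitted.
- dept_id=2, tier=NU: no matching d row, dropped.
- dept_id=5, tier=SG: no matching d row, dropped.
- dept_id=6, tier=PD: no matching d row, dropped.
- dept_id=8, tier=NU: no matching d row, dropped.
- dept_id=7, tier=NU: 1 matching d row(s), so 1 row(s) emitted.
- dept_id=6, tier=SG: no matching d row, dropped.
Total: 3 rows.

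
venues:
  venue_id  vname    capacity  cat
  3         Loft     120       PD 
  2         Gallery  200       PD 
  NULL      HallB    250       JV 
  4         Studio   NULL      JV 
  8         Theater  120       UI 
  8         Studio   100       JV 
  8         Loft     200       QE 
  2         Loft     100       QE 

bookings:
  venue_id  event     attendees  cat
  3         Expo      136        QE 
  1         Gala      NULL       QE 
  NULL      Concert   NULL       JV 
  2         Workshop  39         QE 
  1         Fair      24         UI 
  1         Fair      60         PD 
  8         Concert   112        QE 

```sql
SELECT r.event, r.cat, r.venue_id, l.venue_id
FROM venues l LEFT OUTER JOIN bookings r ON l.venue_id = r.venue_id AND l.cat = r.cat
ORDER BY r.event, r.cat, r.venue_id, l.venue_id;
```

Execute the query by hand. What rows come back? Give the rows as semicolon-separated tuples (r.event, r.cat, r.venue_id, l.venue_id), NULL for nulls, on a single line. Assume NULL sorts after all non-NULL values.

(Concert, QE, 8, 8); (Workshop, QE, 2, 2); (NULL, NULL, NULL, 2); (NULL, NULL, NULL, 3); (NULL, NULL, NULL, 4); (NULL, NULL, NULL, 8); (NULL, NULL, NULL, 8); (NULL, NULL, NULL, NULL)

LEFT JOIN keeps every row from `venues`; unmatched rows get NULL for `bookings`'s columns.
Matching on l.venue_id = r.venue_id AND l.cat = r.cat. A NULL in a compared column never satisfies the condition.
- l (venue_id=3, cat=PD) has no partner → padded with NULL.
- l (venue_id=2, cat=PD) has no partner → padded with NULL.
- l (venue_id=NULL, cat=JV) has no partner → padded with NULL.
- l (venue_id=4, cat=JV) has no partner → padded with NULL.
- l (venue_id=8, cat=UI) has no partner → padded with NULL.
- l (venue_id=8, cat=JV) has no partner → padded with NULL.
- l (venue_id=8, cat=QE) pairs with 1 row(s) of r.
- l (venue_id=2, cat=QE) pairs with 1 row(s) of r.
After projecting and ordering:
r.event | r.cat | r.venue_id | l.venue_id
Concert | QE | 8 | 8
Workshop | QE | 2 | 2
NULL | NULL | NULL | 2
NULL | NULL | NULL | 3
NULL | NULL | NULL | 4
NULL | NULL | NULL | 8
NULL | NULL | NULL | 8
NULL | NULL | NULL | NULL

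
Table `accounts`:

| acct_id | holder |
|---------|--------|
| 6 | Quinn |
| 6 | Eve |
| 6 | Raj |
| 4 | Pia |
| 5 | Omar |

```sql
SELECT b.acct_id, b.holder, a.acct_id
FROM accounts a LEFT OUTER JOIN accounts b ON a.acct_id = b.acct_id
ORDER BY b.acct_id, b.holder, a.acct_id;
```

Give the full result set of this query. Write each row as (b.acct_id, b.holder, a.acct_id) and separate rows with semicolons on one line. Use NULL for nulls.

(4, Pia, 4); (5, Omar, 5); (6, Eve, 6); (6, Eve, 6); (6, Eve, 6); (6, Quinn, 6); (6, Quinn, 6); (6, Quinn, 6); (6, Raj, 6); (6, Raj, 6); (6, Raj, 6)

LEFT JOIN keeps every row from `accounts a`; unmatched rows get NULL for `accounts b`'s columns.
Matching on a.acct_id = b.acct_id.
- acct_id=6: 3 matching b row(s), so 3 row(s) emitted.
- acct_id=6: 3 matching b row(s), so 3 row(s) emitted.
- acct_id=6: 3 matching b row(s), so 3 row(s) emitted.
- acct_id=4: 1 matching b row(s), so 1 row(s) emitted.
- acct_id=5: 1 matching b row(s), so 1 row(s) emitted.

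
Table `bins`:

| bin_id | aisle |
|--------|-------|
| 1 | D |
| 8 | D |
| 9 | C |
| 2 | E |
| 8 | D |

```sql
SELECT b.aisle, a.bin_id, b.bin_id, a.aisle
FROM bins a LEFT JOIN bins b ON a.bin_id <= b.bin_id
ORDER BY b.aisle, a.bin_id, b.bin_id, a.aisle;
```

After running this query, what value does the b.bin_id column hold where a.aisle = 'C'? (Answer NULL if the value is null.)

9

LEFT JOIN keeps every row from `bins a`; unmatched rows get NULL for `bins b`'s columns.
Matching on a.bin_id <= b.bin_id.
- a[0] bin_id=1 → 5 match(es) in b → 5 row(s).
- a[1] bin_id=8 → 3 match(es) in b → 3 row(s).
- a[2] bin_id=9 → 1 match(es) in b → 1 row(s).
- a[3] bin_id=2 → 4 match(es) in b → 4 row(s).
- a[4] bin_id=8 → 3 match(es) in b → 3 row(s).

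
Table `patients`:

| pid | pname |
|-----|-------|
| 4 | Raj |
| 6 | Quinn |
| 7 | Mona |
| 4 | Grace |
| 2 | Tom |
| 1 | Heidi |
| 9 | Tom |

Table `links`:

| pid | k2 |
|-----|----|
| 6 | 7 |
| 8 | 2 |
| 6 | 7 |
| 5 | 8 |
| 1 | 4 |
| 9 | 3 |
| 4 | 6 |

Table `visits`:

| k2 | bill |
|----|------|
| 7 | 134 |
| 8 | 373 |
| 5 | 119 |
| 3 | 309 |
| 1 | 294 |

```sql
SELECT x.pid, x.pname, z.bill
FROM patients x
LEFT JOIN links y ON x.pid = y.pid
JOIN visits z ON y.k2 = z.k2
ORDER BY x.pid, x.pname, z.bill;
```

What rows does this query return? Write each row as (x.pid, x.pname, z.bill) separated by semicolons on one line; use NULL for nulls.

(6, Quinn, 134); (6, Quinn, 134); (9, Tom, 309)

Joins associate left-to-right: patients LEFT JOIN links on pid gives 8 intermediate row(s).
Then INNER JOIN `visits z` on k2: keep only rows whose y.k2 appears in z.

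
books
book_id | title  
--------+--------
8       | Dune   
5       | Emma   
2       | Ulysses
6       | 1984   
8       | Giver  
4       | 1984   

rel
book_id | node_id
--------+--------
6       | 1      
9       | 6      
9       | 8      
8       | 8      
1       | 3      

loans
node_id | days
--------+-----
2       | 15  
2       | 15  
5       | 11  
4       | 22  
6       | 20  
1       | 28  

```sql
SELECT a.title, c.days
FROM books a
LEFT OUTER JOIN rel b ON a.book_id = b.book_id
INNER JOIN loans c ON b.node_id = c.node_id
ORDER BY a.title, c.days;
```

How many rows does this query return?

1

Joins associate left-to-right: books LEFT JOIN rel on book_id gives 6 intermediate row(s).
Then INNER JOIN `loans c` on node_id: keep only rows whose b.node_id appears in c.
Result: 1 row(s).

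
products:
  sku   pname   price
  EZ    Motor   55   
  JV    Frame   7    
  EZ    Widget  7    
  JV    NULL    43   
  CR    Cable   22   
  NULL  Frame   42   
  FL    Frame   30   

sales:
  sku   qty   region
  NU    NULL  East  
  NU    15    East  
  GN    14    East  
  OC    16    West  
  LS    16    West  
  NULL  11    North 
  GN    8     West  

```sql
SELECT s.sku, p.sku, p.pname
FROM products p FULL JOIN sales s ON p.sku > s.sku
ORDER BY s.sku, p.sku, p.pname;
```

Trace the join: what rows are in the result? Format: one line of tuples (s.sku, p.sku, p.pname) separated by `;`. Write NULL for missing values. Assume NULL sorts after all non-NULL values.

(GN, JV, Frame); (GN, JV, Frame); (GN, JV, NULL); (GN, JV, NULL); (LS, NULL, NULL); (NU, NULL, NULL); (NU, NULL, NULL); (OC, NULL, NULL); (NULL, CR, Cable); (NULL, EZ, Motor); (NULL, EZ, Widget); (NULL, FL, Frame); (NULL, NULL, Frame); (NULL, NULL, NULL)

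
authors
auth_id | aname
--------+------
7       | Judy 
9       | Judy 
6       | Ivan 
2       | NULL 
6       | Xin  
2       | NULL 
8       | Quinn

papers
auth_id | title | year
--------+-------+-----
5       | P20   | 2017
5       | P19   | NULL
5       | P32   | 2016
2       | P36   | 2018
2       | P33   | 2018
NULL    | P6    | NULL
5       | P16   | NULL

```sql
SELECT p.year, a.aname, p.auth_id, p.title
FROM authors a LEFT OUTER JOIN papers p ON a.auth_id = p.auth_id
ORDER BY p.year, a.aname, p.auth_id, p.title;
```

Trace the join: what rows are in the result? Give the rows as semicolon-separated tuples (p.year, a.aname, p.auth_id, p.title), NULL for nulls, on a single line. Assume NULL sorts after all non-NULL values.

(2018, NULL, 2, P33); (2018, NULL, 2, P33); (2018, NULL, 2, P36); (2018, NULL, 2, P36); (NULL, Ivan, NULL, NULL); (NULL, Judy, NULL, NULL); (NULL, Judy, NULL, NULL); (NULL, Quinn, NULL, NULL); (NULL, Xin, NULL, NULL)

LEFT JOIN keeps every row from `authors`; unmatched rows get NULL for `papers`'s columns.
Matching on a.auth_id = p.auth_id. A NULL in a compared column never satisfies the condition.
- auth_id=7: no p row matches, row kept with p columns NULL.
- auth_id=9: no p row matches, row kept with p columns NULL.
- auth_id=6: no p row matches, row kept with p columns NULL.
- auth_id=2: 2 matching p row(s), so 2 row(s) emitted.
- auth_id=6: no p row matches, row kept with p columns NULL.
- auth_id=2: 2 matching p row(s), so 2 row(s) emitted.
- auth_id=8: no p row matches, row kept with p columns NULL.
After projecting and ordering:
p.year | a.aname | p.auth_id | p.title
2018 | NULL | 2 | P33
2018 | NULL | 2 | P33
2018 | NULL | 2 | P36
2018 | NULL | 2 | P36
NULL | Ivan | NULL | NULL
NULL | Judy | NULL | NULL
NULL | Judy | NULL | NULL
NULL | Quinn | NULL | NULL
NULL | Xin | NULL | NULL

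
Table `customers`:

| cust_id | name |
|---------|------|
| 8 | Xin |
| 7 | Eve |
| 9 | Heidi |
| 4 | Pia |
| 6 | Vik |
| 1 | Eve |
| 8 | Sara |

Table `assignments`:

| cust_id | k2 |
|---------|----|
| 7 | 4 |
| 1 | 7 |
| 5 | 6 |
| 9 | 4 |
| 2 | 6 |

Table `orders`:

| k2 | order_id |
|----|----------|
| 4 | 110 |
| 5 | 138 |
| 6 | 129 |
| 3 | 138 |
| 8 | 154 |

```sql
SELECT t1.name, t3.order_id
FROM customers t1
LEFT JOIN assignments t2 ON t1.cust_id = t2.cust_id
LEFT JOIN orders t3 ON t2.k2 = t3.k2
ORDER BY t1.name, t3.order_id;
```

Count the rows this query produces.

Step 1 — t1 LEFT JOIN t2 on cust_id → 7 row(s).
Then LEFT JOIN `orders t3` on k2: each of those 7 rows is kept; rows whose t2.k2 has no match in t3 get NULL for t3's columns.
Result: 7 row(s).

7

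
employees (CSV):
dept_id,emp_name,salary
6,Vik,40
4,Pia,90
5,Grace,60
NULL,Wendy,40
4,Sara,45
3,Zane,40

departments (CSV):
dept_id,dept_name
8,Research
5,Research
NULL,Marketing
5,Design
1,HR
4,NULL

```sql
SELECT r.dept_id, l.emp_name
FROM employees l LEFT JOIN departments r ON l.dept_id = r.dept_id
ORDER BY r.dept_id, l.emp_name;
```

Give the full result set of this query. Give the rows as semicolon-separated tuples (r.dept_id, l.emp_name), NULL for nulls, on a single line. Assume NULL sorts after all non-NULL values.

LEFT JOIN keeps every row from `employees`; unmatched rows get NULL for `departments`'s columns.
Matching on l.dept_id = r.dept_id. A NULL in a compared column never satisfies the condition.
Matched pairs: 4; unmatched l rows kept: 3.

(4, Pia); (4, Sara); (5, Grace); (5, Grace); (NULL, Vik); (NULL, Wendy); (NULL, Zane)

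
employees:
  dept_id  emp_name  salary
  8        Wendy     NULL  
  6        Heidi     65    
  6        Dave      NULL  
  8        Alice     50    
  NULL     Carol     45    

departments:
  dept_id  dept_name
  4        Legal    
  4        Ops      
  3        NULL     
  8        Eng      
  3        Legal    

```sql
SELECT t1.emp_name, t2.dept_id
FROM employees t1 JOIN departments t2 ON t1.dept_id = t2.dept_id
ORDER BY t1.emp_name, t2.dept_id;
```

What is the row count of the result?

2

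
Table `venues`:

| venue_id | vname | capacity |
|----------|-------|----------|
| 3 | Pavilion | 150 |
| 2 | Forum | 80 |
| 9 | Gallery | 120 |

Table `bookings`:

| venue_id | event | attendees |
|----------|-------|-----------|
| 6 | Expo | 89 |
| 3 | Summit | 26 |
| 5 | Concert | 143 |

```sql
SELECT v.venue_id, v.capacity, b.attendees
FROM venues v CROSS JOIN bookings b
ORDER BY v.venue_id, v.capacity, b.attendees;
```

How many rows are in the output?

CROSS JOIN pairs every row of `venues` with every row of `bookings`: 3 × 3 = 9 rows.

9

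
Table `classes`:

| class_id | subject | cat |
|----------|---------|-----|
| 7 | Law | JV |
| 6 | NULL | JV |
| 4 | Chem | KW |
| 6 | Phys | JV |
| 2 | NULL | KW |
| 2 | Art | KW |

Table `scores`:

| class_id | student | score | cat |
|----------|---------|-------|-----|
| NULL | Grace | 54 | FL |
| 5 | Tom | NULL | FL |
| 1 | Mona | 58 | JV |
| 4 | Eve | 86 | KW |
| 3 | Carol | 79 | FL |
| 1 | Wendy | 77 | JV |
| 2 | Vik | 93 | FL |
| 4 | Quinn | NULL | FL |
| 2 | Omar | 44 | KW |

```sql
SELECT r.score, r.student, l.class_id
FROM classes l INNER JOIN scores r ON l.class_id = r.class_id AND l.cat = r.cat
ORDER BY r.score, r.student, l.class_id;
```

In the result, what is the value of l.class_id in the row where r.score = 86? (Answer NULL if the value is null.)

4

INNER JOIN keeps only pairs where the ON condition holds.
Matching on l.class_id = r.class_id AND l.cat = r.cat. A NULL in a compared column never satisfies the condition.
- l (class_id=7, cat=JV) has no partner → excluded.
- l (class_id=6, cat=JV) has no partner → excluded.
- l (class_id=4, cat=KW) pairs with 1 row(s) of r.
- l (class_id=6, cat=JV) has no partner → excluded.
- l (class_id=2, cat=KW) pairs with 1 row(s) of r.
- l (class_id=2, cat=KW) pairs with 1 row(s) of r.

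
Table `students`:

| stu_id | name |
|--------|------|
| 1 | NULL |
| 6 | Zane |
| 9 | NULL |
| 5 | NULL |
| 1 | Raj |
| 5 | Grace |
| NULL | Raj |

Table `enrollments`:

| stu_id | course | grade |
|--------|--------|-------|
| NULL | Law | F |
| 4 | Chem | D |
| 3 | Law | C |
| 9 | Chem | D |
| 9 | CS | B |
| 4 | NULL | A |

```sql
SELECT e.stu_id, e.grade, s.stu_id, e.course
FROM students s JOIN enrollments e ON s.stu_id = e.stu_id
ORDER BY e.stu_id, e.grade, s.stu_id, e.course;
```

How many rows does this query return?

INNER JOIN keeps only pairs where the ON condition holds.
Matching on s.stu_id = e.stu_id. A NULL in a compared column never satisfies the condition.
- s row (stu_id=1): no match → dropped.
- s row (stu_id=6): no match → dropped.
- s row (stu_id=9): matches 2 e row(s) → 2 output row(s).
- s row (stu_id=5): no match → dropped.
- s row (stu_id=1): no match → dropped.
- s row (stu_id=5): no match → dropped.
- s row (stu_id=NULL): no match → dropped.
Total: 2 rows.

2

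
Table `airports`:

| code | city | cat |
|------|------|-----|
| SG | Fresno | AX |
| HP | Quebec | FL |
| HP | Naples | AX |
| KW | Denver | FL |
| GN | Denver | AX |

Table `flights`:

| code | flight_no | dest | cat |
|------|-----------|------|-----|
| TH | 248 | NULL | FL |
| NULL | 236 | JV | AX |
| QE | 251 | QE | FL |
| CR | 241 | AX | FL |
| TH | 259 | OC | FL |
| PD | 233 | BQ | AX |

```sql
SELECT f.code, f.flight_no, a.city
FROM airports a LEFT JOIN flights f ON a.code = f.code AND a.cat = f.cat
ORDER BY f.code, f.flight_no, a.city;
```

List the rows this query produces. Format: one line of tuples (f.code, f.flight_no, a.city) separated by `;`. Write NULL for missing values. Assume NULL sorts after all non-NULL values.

LEFT JOIN keeps every row from `airports`; unmatched rows get NULL for `flights`'s columns.
Matching on a.code = f.code AND a.cat = f.cat. A NULL in a compared column never satisfies the condition.
Matched pairs: 0; unmatched a rows kept: 5.

(NULL, NULL, Denver); (NULL, NULL, Denver); (NULL, NULL, Fresno); (NULL, NULL, Naples); (NULL, NULL, Quebec)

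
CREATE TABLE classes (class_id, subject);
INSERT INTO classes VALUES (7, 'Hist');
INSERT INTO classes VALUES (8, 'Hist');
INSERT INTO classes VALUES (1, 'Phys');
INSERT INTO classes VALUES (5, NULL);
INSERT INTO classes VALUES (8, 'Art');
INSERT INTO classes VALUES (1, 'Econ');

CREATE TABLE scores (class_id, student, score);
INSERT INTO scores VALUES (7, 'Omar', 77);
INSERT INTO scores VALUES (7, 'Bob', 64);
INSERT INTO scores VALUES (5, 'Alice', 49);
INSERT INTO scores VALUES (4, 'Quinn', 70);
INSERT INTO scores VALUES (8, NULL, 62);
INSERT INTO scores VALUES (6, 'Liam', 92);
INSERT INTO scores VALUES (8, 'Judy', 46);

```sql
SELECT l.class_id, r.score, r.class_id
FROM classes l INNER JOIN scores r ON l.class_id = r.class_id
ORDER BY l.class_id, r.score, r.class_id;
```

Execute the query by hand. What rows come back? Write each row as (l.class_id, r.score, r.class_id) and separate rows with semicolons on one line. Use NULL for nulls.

INNER JOIN keeps only pairs where the ON condition holds.
Matching on l.class_id = r.class_id.
- l (class_id=7) pairs with 2 row(s) of r.
- l (class_id=8) pairs with 2 row(s) of r.
- l (class_id=1) has no partner → excluded.
- l (class_id=5) pairs with 1 row(s) of r.
- l (class_id=8) pairs with 2 row(s) of r.
- l (class_id=1) has no partner → excluded.
After projecting and ordering:
l.class_id | r.score | r.class_id
5 | 49 | 5
7 | 64 | 7
7 | 77 | 7
8 | 46 | 8
8 | 46 | 8
8 | 62 | 8
8 | 62 | 8

(5, 49, 5); (7, 64, 7); (7, 77, 7); (8, 46, 8); (8, 46, 8); (8, 62, 8); (8, 62, 8)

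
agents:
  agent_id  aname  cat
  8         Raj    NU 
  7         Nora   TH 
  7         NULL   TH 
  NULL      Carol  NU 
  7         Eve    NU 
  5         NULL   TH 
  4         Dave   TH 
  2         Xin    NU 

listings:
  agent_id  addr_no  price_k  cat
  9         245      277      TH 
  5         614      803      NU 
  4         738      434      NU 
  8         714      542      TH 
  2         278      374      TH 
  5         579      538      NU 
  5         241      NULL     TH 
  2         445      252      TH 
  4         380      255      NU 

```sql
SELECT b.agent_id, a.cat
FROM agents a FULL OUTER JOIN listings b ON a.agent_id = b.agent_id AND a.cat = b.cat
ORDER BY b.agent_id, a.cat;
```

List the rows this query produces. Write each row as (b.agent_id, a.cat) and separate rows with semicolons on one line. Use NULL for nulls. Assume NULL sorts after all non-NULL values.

(2, NULL); (2, NULL); (4, NULL); (4, NULL); (5, TH); (5, NULL); (5, NULL); (8, NULL); (9, NULL); (NULL, NU); (NULL, NU); (NULL, NU); (NULL, NU); (NULL, TH); (NULL, TH); (NULL, TH)

FULL OUTER JOIN keeps every row from both sides; unmatched rows get NULL for the other side's columns.
Matching on a.agent_id = b.agent_id AND a.cat = b.cat. A NULL in a compared column never satisfies the condition.
- agent_id=8, cat=NU: no b row matches, row kept with b columns NULL.
- agent_id=7, cat=TH: no b row matches, row kept with b columns NULL.
- agent_id=7, cat=TH: no b row matches, row kept with b columns NULL.
- agent_id=NULL, cat=NU: no b row matches, row kept with b columns NULL.
- agent_id=7, cat=NU: no b row matches, row kept with b columns NULL.
- agent_id=5, cat=TH: 1 matching b row(s), so 1 row(s) emitted.
- agent_id=4, cat=TH: no b row matches, row kept with b columns NULL.
- agent_id=2, cat=NU: no b row matches, row kept with b columns NULL.
- 8 row(s) from b found no a partner → padded with NULL.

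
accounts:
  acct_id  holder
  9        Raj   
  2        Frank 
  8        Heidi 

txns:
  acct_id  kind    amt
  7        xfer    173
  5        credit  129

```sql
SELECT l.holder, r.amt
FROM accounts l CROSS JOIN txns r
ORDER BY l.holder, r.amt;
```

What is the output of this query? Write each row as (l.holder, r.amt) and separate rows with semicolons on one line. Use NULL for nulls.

(Frank, 129); (Frank, 173); (Heidi, 129); (Heidi, 173); (Raj, 129); (Raj, 173)

CROSS JOIN pairs every row of `accounts` with every row of `txns`: 3 × 2 = 6 rows.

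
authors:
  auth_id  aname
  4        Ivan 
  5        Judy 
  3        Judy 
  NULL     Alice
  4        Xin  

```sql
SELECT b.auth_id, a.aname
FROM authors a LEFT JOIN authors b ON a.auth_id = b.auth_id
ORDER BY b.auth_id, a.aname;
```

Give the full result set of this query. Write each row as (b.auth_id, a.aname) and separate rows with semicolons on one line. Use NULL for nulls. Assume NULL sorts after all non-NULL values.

(3, Judy); (4, Ivan); (4, Ivan); (4, Xin); (4, Xin); (5, Judy); (NULL, Alice)

LEFT JOIN keeps every row from `authors a`; unmatched rows get NULL for `authors b`'s columns.
Matching on a.auth_id = b.auth_id. A NULL in a compared column never satisfies the condition.
- a (auth_id=4) pairs with 2 row(s) of b.
- a (auth_id=5) pairs with 1 row(s) of b.
- a (auth_id=3) pairs with 1 row(s) of b.
- a (auth_id=NULL) has no partner → padded with NULL.
- a (auth_id=4) pairs with 2 row(s) of b.
After projecting and ordering:
b.auth_id | a.aname
3 | Judy
4 | Ivan
4 | Ivan
4 | Xin
4 | Xin
5 | Judy
NULL | Alice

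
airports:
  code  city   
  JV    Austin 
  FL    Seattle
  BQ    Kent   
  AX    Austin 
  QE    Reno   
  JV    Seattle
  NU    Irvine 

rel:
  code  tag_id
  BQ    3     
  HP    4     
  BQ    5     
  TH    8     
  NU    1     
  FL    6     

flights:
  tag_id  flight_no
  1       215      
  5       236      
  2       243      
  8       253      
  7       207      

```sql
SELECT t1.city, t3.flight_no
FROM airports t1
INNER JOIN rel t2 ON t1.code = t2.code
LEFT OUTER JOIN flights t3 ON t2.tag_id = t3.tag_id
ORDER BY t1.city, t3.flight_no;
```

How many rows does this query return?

Evaluate left to right. First `airports t1 INNER JOIN rel t2` on code: 4 row(s).
Then LEFT JOIN `flights t3` on tag_id: each of those 4 rows is kept; rows whose t2.tag_id has no match in t3 get NULL for t3's columns.
Result: 4 row(s).

4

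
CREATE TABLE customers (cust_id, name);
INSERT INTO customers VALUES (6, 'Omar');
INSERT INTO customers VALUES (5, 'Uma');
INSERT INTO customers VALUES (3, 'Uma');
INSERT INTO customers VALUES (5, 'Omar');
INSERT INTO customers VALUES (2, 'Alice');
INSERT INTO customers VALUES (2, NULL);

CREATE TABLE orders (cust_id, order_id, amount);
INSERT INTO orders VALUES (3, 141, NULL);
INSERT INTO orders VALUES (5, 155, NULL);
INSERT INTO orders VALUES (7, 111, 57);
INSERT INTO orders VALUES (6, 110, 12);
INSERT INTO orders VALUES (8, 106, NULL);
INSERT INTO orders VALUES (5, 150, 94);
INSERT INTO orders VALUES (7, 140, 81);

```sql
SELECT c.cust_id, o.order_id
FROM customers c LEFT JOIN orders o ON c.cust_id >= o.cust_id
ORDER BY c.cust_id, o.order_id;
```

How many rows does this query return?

LEFT JOIN keeps every row from `customers`; unmatched rows get NULL for `orders`'s columns.
Matching on c.cust_id >= o.cust_id.
- c[0] cust_id=6 → 4 match(es) in o → 4 row(s).
- c[1] cust_id=5 → 3 match(es) in o → 3 row(s).
- c[2] cust_id=3 → 1 match(es) in o → 1 row(s).
- c[3] cust_id=5 → 3 match(es) in o → 3 row(s).
- c[4] cust_id=2 → no match; kept with NULLs on the o side.
- c[5] cust_id=2 → no match; kept with NULLs on the o side.
Total: 11 matched + 2 padded = 13 rows.

13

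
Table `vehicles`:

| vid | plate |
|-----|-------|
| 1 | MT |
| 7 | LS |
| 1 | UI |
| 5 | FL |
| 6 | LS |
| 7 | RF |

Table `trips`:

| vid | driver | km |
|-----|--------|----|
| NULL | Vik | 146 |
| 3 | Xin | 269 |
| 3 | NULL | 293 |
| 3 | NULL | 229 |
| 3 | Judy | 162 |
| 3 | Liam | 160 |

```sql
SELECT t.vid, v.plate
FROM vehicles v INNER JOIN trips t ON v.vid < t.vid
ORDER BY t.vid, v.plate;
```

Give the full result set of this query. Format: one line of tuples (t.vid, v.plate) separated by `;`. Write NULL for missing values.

INNER JOIN keeps only pairs where the ON condition holds.
Matching on v.vid < t.vid. A NULL in a compared column never satisfies the condition.
Matched pairs: 10.

(3, MT); (3, MT); (3, MT); (3, MT); (3, MT); (3, UI); (3, UI); (3, UI); (3, UI); (3, UI)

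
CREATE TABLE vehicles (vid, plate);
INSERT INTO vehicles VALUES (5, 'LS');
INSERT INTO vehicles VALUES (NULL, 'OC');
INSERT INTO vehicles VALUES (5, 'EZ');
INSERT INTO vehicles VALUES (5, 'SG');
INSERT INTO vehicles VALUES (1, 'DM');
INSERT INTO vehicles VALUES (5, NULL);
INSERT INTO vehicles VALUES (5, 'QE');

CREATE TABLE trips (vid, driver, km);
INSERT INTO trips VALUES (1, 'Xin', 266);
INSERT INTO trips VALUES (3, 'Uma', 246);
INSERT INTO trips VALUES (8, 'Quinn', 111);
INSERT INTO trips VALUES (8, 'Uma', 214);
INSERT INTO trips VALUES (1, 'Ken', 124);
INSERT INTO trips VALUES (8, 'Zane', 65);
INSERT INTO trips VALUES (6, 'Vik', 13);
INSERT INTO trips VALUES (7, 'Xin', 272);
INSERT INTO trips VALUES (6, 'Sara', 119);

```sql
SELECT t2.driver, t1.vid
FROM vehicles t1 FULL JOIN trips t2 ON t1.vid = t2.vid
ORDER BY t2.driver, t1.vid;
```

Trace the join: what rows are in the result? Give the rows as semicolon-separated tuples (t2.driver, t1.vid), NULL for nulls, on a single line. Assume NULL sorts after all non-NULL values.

(Ken, 1); (Quinn, NULL); (Sara, NULL); (Uma, NULL); (Uma, NULL); (Vik, NULL); (Xin, 1); (Xin, NULL); (Zane, NULL); (NULL, 5); (NULL, 5); (NULL, 5); (NULL, 5); (NULL, 5); (NULL, NULL)

FULL OUTER JOIN keeps every row from both sides; unmatched rows get NULL for the other side's columns.
Matching on t1.vid = t2.vid. A NULL in a compared column never satisfies the condition.
Matched pairs: 2; unmatched t1 rows kept: 6; unmatched t2 rows kept: 7.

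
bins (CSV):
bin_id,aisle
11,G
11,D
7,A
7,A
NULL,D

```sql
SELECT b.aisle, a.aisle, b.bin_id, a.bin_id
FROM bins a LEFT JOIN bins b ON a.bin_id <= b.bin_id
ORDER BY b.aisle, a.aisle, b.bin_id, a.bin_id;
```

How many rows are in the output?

13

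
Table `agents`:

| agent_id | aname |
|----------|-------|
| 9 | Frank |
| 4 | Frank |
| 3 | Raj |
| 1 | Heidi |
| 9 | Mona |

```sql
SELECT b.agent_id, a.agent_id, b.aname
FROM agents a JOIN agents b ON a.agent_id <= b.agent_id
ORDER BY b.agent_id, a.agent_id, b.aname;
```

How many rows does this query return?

INNER JOIN keeps only pairs where the ON condition holds.
Matching on a.agent_id <= b.agent_id.
- a[0] agent_id=9 → 2 match(es) in b → 2 row(s).
- a[1] agent_id=4 → 3 match(es) in b → 3 row(s).
- a[2] agent_id=3 → 4 match(es) in b → 4 row(s).
- a[3] agent_id=1 → 5 match(es) in b → 5 row(s).
- a[4] agent_id=9 → 2 match(es) in b → 2 row(s).
Total: 16 rows.

16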